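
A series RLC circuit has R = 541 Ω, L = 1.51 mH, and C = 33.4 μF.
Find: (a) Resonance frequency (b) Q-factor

Step 1 — Resonance condition Im(Z)=0 gives ω₀ = 1/√(LC).
Step 2 — ω₀ = 1/√(0.00151·3.34e-05) = 4453 rad/s.
Step 3 — f₀ = ω₀/(2π) = 708.7 Hz.
Step 4 — Series Q: Q = ω₀L/R = 4453·0.00151/541 = 0.01243.

(a) f₀ = 708.7 Hz  (b) Q = 0.01243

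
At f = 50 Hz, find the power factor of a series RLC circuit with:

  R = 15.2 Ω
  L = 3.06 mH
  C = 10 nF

Step 1 — Angular frequency: ω = 2π·f = 2π·50 = 314.2 rad/s.
Step 2 — Component impedances:
  R: Z = R = 15.2 Ω
  L: Z = jωL = j·314.2·0.00306 = 0 + j0.9613 Ω
  C: Z = 1/(jωC) = -j/(ω·C) = 0 - j3.183e+05 Ω
Step 3 — Series combination: Z_total = R + L + C = 15.2 - j3.183e+05 Ω = 3.183e+05∠-90.0° Ω.
Step 4 — Power factor: PF = cos(φ) = Re(Z)/|Z| = 15.2/3.183e+05 = 4.775e-05.
Step 5 — Type: Im(Z) = -3.183e+05 ⇒ leading (phase φ = -90.0°).

PF = 4.775e-05 (leading, φ = -90.0°)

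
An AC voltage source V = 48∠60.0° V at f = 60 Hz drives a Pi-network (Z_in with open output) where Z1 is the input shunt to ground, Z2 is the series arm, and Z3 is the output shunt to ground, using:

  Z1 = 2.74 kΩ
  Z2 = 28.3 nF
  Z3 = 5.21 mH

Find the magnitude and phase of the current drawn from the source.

Step 1 — Angular frequency: ω = 2π·f = 2π·60 = 377 rad/s.
Step 2 — Component impedances:
  Z1: Z = R = 2740 Ω
  Z2: Z = 1/(jωC) = -j/(ω·C) = 0 - j9.373e+04 Ω
  Z3: Z = jωL = j·377·0.00521 = 0 + j1.964 Ω
Step 3 — With open output, the series arm Z2 and the output shunt Z3 appear in series to ground: Z2 + Z3 = 0 - j9.373e+04 Ω.
Step 4 — Parallel with input shunt Z1: Z_in = Z1 || (Z2 + Z3) = 2738 - j80.03 Ω = 2739∠-1.7° Ω.
Step 5 — Source phasor: V = 48∠60.0° V = 24 + j41.57 V.
Step 6 — Ohm's law: I = V / Z_total = (24 + j41.57) / (2738 - j80.03) = 0.008316 + j0.01543 A.
Step 7 — Convert to polar: |I| = 0.01753 A, ∠I = 61.7°.

I = 0.01753∠61.7° A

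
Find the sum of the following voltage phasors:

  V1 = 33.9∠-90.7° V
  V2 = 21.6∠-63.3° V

Step 1 — Convert each phasor to rectangular form:
  V1 = 33.9·(cos(-90.7°) + j·sin(-90.7°)) = -0.4142 - j33.9 V
  V2 = 21.6·(cos(-63.3°) + j·sin(-63.3°)) = 9.705 - j19.3 V
Step 2 — Sum components: V_total = 9.291 - j53.19 V.
Step 3 — Convert to polar: |V_total| = 54 V, ∠V_total = -80.1°.

V_total = 54∠-80.1° V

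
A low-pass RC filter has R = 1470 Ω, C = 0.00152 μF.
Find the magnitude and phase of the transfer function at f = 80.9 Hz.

Step 1 — Angular frequency: ω = 2π·80.9 = 508.3 rad/s.
Step 2 — Transfer function: H(jω) = 1/(1 + jωRC).
Step 3 — Denominator: 1 + jωRC = 1 + j·508.3·1470·1.52e-09 = 1 + j0.001136.
Step 4 — H = 1 - j0.001136.
Step 5 — Magnitude: |H| = 1 (-0.0 dB); phase: φ = -0.1°.

|H| = 1 (-0.0 dB), φ = -0.1°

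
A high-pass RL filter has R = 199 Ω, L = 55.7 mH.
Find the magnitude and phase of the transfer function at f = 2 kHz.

Step 1 — Angular frequency: ω = 2π·2000 = 1.257e+04 rad/s.
Step 2 — Transfer function: H(jω) = jωL/(R + jωL).
Step 3 — Numerator jωL = j·699.9; denominator R + jωL = 199 + j699.9.
Step 4 — H = 0.9252 + j0.263.
Step 5 — Magnitude: |H| = 0.9619 (-0.3 dB); phase: φ = 15.9°.

|H| = 0.9619 (-0.3 dB), φ = 15.9°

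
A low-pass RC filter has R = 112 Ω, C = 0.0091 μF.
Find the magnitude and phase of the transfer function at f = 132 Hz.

Step 1 — Angular frequency: ω = 2π·132 = 829.4 rad/s.
Step 2 — Transfer function: H(jω) = 1/(1 + jωRC).
Step 3 — Denominator: 1 + jωRC = 1 + j·829.4·112·9.1e-09 = 1 + j0.0008453.
Step 4 — H = 1 - j0.0008453.
Step 5 — Magnitude: |H| = 1 (-0.0 dB); phase: φ = -0.0°.

|H| = 1 (-0.0 dB), φ = -0.0°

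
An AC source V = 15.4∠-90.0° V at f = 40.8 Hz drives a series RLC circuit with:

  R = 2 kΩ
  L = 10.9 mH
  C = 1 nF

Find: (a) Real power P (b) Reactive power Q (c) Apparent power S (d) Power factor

Step 1 — Angular frequency: ω = 2π·f = 2π·40.8 = 256.4 rad/s.
Step 2 — Component impedances:
  R: Z = R = 2000 Ω
  L: Z = jωL = j·256.4·0.0109 = 0 + j2.794 Ω
  C: Z = 1/(jωC) = -j/(ω·C) = 0 - j3.901e+06 Ω
Step 3 — Series combination: Z_total = R + L + C = 2000 - j3.901e+06 Ω = 3.901e+06∠-90.0° Ω.
Step 4 — Source phasor: V = 15.4∠-90.0° V = 0 - j15.4 V.
Step 5 — Current: I = V / Z = 3.948e-06 - j2.024e-09 A = 3.948e-06∠-0.0° A.
Step 6 — Complex power: S = V·I* = 3.117e-08 - j6.08e-05 VA.
Step 7 — Real power: P = Re(S) = 3.117e-08 W.
Step 8 — Reactive power: Q = Im(S) = -6.08e-05 VAR.
Step 9 — Apparent power: |S| = 6.08e-05 VA.
Step 10 — Power factor: PF = P/|S| = 0.0005127 (leading).

(a) P = 3.117e-08 W  (b) Q = -6.08e-05 VAR  (c) S = 6.08e-05 VA  (d) PF = 0.0005127 (leading)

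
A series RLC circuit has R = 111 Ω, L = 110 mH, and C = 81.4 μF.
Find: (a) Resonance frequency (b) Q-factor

Step 1 — Resonance condition Im(Z)=0 gives ω₀ = 1/√(LC).
Step 2 — ω₀ = 1/√(0.11·8.14e-05) = 334.2 rad/s.
Step 3 — f₀ = ω₀/(2π) = 53.19 Hz.
Step 4 — Series Q: Q = ω₀L/R = 334.2·0.11/111 = 0.3312.

(a) f₀ = 53.19 Hz  (b) Q = 0.3312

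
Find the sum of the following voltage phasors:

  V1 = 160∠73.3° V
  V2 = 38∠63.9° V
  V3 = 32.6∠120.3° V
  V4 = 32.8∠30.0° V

Step 1 — Convert each phasor to rectangular form:
  V1 = 160·(cos(73.3°) + j·sin(73.3°)) = 45.98 + j153.3 V
  V2 = 38·(cos(63.9°) + j·sin(63.9°)) = 16.72 + j34.13 V
  V3 = 32.6·(cos(120.3°) + j·sin(120.3°)) = -16.45 + j28.15 V
  V4 = 32.8·(cos(30.0°) + j·sin(30.0°)) = 28.41 + j16.4 V
Step 2 — Sum components: V_total = 74.65 + j231.9 V.
Step 3 — Convert to polar: |V_total| = 243.6 V, ∠V_total = 72.2°.

V_total = 243.6∠72.2° V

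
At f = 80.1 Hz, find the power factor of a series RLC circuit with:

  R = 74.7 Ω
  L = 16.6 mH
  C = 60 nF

Step 1 — Angular frequency: ω = 2π·f = 2π·80.1 = 503.3 rad/s.
Step 2 — Component impedances:
  R: Z = R = 74.7 Ω
  L: Z = jωL = j·503.3·0.0166 = 0 + j8.355 Ω
  C: Z = 1/(jωC) = -j/(ω·C) = 0 - j3.312e+04 Ω
Step 3 — Series combination: Z_total = R + L + C = 74.7 - j3.311e+04 Ω = 3.311e+04∠-89.9° Ω.
Step 4 — Power factor: PF = cos(φ) = Re(Z)/|Z| = 74.7/3.311e+04 = 0.002256.
Step 5 — Type: Im(Z) = -3.311e+04 ⇒ leading (phase φ = -89.9°).

PF = 0.002256 (leading, φ = -89.9°)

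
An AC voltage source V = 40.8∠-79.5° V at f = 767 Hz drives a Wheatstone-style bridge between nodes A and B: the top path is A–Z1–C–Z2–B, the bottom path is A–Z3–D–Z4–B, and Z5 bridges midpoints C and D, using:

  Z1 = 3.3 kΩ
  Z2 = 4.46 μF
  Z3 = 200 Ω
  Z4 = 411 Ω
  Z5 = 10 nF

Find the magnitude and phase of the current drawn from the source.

Step 1 — Angular frequency: ω = 2π·f = 2π·767 = 4819 rad/s.
Step 2 — Component impedances:
  Z1: Z = R = 3300 Ω
  Z2: Z = 1/(jωC) = -j/(ω·C) = 0 - j46.53 Ω
  Z3: Z = R = 200 Ω
  Z4: Z = R = 411 Ω
  Z5: Z = 1/(jωC) = -j/(ω·C) = 0 - j2.075e+04 Ω
Step 3 — Bridge requires nodal analysis (the Z5 bridge couples midpoints C and D, so the two paths cannot be reduced to a simple series/parallel combination). Setting node B to ground and injecting 1 A at node A, the 3-node admittance system at A, C, D solves to V_A = Z_AB = 515.7 - j6.918 Ω = 515.7∠-0.8° Ω.
Step 4 — Source phasor: V = 40.8∠-79.5° V = 7.435 - j40.12 V.
Step 5 — Ohm's law: I = V / Z_total = (7.435 - j40.12) / (515.7 - j6.918) = 0.01546 - j0.07759 A.
Step 6 — Convert to polar: |I| = 0.07911 A, ∠I = -78.7°.

I = 0.07911∠-78.7° A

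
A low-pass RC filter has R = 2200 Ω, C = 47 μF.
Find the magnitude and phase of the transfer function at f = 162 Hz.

Step 1 — Angular frequency: ω = 2π·162 = 1018 rad/s.
Step 2 — Transfer function: H(jω) = 1/(1 + jωRC).
Step 3 — Denominator: 1 + jωRC = 1 + j·1018·2200·4.7e-05 = 1 + j105.2.
Step 4 — H = 9.027e-05 - j0.0095.
Step 5 — Magnitude: |H| = 0.009501 (-40.4 dB); phase: φ = -89.5°.

|H| = 0.009501 (-40.4 dB), φ = -89.5°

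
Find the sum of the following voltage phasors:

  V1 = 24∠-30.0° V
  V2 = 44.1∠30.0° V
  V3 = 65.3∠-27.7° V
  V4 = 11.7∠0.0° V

Step 1 — Convert each phasor to rectangular form:
  V1 = 24·(cos(-30.0°) + j·sin(-30.0°)) = 20.78 - j12 V
  V2 = 44.1·(cos(30.0°) + j·sin(30.0°)) = 38.19 + j22.05 V
  V3 = 65.3·(cos(-27.7°) + j·sin(-27.7°)) = 57.82 - j30.35 V
  V4 = 11.7·(cos(0.0°) + j·sin(0.0°)) = 11.7 V
Step 2 — Sum components: V_total = 128.5 - j20.3 V.
Step 3 — Convert to polar: |V_total| = 130.1 V, ∠V_total = -9.0°.

V_total = 130.1∠-9.0° V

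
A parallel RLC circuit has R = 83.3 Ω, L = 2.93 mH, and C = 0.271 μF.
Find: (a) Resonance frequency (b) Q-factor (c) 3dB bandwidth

Step 1 — Resonance: ω₀ = 1/√(LC) = 1/√(0.00293·2.71e-07) = 3.549e+04 rad/s.
Step 2 — f₀ = ω₀/(2π) = 5648 Hz.
Step 3 — Parallel Q: Q = R/(ω₀L) = 83.3/(3.549e+04·0.00293) = 0.8011.
Step 4 — Bandwidth: Δω = ω₀/Q = 4.43e+04 rad/s; BW = Δω/(2π) = 7050 Hz.

(a) f₀ = 5648 Hz  (b) Q = 0.8011  (c) BW = 7050 Hz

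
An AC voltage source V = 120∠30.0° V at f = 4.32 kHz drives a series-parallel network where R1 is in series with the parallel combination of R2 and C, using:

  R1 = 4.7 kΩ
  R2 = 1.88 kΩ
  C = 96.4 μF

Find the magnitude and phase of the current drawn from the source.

Step 1 — Angular frequency: ω = 2π·f = 2π·4320 = 2.714e+04 rad/s.
Step 2 — Component impedances:
  R1: Z = R = 4700 Ω
  R2: Z = R = 1880 Ω
  C: Z = 1/(jωC) = -j/(ω·C) = 0 - j0.3822 Ω
Step 3 — Parallel branch: R2 || C = 1/(1/R2 + 1/C) = 7.769e-05 - j0.3822 Ω.
Step 4 — Series with R1: Z_total = R1 + (R2 || C) = 4700 - j0.3822 Ω = 4700∠-0.0° Ω.
Step 5 — Source phasor: V = 120∠30.0° V = 103.9 + j60 V.
Step 6 — Ohm's law: I = V / Z_total = (103.9 + j60) / (4700 - j0.3822) = 0.02211 + j0.01277 A.
Step 7 — Convert to polar: |I| = 0.02553 A, ∠I = 30.0°.

I = 0.02553∠30.0° A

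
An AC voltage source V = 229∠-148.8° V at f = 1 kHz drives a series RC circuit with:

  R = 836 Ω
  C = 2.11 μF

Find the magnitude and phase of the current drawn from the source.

Step 1 — Angular frequency: ω = 2π·f = 2π·1000 = 6283 rad/s.
Step 2 — Component impedances:
  R: Z = R = 836 Ω
  C: Z = 1/(jωC) = -j/(ω·C) = 0 - j75.43 Ω
Step 3 — Series combination: Z_total = R + C = 836 - j75.43 Ω = 839.4∠-5.2° Ω.
Step 4 — Source phasor: V = 229∠-148.8° V = -195.9 - j118.6 V.
Step 5 — Ohm's law: I = V / Z_total = (-195.9 - j118.6) / (836 - j75.43) = -0.2197 - j0.1617 A.
Step 6 — Convert to polar: |I| = 0.2728 A, ∠I = -143.6°.

I = 0.2728∠-143.6° A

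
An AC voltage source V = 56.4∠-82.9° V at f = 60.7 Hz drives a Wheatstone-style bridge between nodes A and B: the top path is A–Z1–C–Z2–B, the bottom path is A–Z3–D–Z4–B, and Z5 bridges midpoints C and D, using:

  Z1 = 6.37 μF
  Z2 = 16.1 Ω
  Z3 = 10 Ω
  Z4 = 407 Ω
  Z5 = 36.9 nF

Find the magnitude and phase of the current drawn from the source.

Step 1 — Angular frequency: ω = 2π·f = 2π·60.7 = 381.4 rad/s.
Step 2 — Component impedances:
  Z1: Z = 1/(jωC) = -j/(ω·C) = 0 - j411.6 Ω
  Z2: Z = R = 16.1 Ω
  Z3: Z = R = 10 Ω
  Z4: Z = R = 407 Ω
  Z5: Z = 1/(jωC) = -j/(ω·C) = 0 - j7.106e+04 Ω
Step 3 — Bridge requires nodal analysis (the Z5 bridge couples midpoints C and D, so the two paths cannot be reduced to a simple series/parallel combination). Setting node B to ground and injecting 1 A at node A, the 3-node admittance system at A, C, D solves to V_A = Z_AB = 204.9 - j200.4 Ω = 286.7∠-44.4° Ω.
Step 4 — Source phasor: V = 56.4∠-82.9° V = 6.971 - j55.97 V.
Step 5 — Ohm's law: I = V / Z_total = (6.971 - j55.97) / (204.9 - j200.4) = 0.1539 - j0.1226 A.
Step 6 — Convert to polar: |I| = 0.1967 A, ∠I = -38.5°.

I = 0.1967∠-38.5° A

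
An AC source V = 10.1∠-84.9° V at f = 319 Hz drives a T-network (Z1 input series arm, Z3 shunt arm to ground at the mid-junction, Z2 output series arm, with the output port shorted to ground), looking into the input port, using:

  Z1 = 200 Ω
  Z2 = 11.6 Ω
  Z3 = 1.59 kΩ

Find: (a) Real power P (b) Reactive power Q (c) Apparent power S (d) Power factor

Step 1 — Angular frequency: ω = 2π·f = 2π·319 = 2004 rad/s.
Step 2 — Component impedances:
  Z1: Z = R = 200 Ω
  Z2: Z = R = 11.6 Ω
  Z3: Z = R = 1590 Ω
Step 3 — With the output port shorted to ground, the output series arm Z2 runs from the junction to ground; the shunt arm Z3 also runs from the junction to ground. They appear in parallel: Z3 || Z2 = 11.52 Ω.
Step 4 — Series with input arm Z1: Z_in = Z1 + (Z3 || Z2) = 211.5 Ω = 211.5∠0.0° Ω.
Step 5 — Source phasor: V = 10.1∠-84.9° V = 0.8978 - j10.06 V.
Step 6 — Current: I = V / Z = 0.004245 - j0.04756 A = 0.04775∠-84.9° A.
Step 7 — Complex power: S = V·I* = 0.4823 VA.
Step 8 — Real power: P = Re(S) = 0.4823 W.
Step 9 — Reactive power: Q = Im(S) = 0 VAR.
Step 10 — Apparent power: |S| = 0.4823 VA.
Step 11 — Power factor: PF = P/|S| = 1 (unity).

(a) P = 0.4823 W  (b) Q = 0 VAR  (c) S = 0.4823 VA  (d) PF = 1 (unity)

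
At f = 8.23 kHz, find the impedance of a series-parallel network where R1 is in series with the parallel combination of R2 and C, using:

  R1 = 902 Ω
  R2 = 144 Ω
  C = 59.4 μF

Step 1 — Angular frequency: ω = 2π·f = 2π·8230 = 5.171e+04 rad/s.
Step 2 — Component impedances:
  R1: Z = R = 902 Ω
  R2: Z = R = 144 Ω
  C: Z = 1/(jωC) = -j/(ω·C) = 0 - j0.3256 Ω
Step 3 — Parallel branch: R2 || C = 1/(1/R2 + 1/C) = 0.000736 - j0.3256 Ω.
Step 4 — Series with R1: Z_total = R1 + (R2 || C) = 902 - j0.3256 Ω = 902∠-0.0° Ω.

Z = 902 - j0.3256 Ω = 902∠-0.0° Ω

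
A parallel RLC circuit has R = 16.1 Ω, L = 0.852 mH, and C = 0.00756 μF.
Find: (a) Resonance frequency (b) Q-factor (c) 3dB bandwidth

Step 1 — Resonance: ω₀ = 1/√(LC) = 1/√(0.000852·7.56e-09) = 3.94e+05 rad/s.
Step 2 — f₀ = ω₀/(2π) = 6.271e+04 Hz.
Step 3 — Parallel Q: Q = R/(ω₀L) = 16.1/(3.94e+05·0.000852) = 0.04796.
Step 4 — Bandwidth: Δω = ω₀/Q = 8.216e+06 rad/s; BW = Δω/(2π) = 1.308e+06 Hz.

(a) f₀ = 6.271e+04 Hz  (b) Q = 0.04796  (c) BW = 1.308e+06 Hz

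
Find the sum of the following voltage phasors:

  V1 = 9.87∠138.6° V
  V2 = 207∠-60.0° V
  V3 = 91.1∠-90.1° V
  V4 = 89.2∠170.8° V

Step 1 — Convert each phasor to rectangular form:
  V1 = 9.87·(cos(138.6°) + j·sin(138.6°)) = -7.404 + j6.527 V
  V2 = 207·(cos(-60.0°) + j·sin(-60.0°)) = 103.5 - j179.3 V
  V3 = 91.1·(cos(-90.1°) + j·sin(-90.1°)) = -0.159 - j91.1 V
  V4 = 89.2·(cos(170.8°) + j·sin(170.8°)) = -88.05 + j14.26 V
Step 2 — Sum components: V_total = 7.885 - j249.6 V.
Step 3 — Convert to polar: |V_total| = 249.7 V, ∠V_total = -88.2°.

V_total = 249.7∠-88.2° V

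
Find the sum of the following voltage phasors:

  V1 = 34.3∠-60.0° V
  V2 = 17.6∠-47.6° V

Step 1 — Convert each phasor to rectangular form:
  V1 = 34.3·(cos(-60.0°) + j·sin(-60.0°)) = 17.15 - j29.7 V
  V2 = 17.6·(cos(-47.6°) + j·sin(-47.6°)) = 11.87 - j13 V
Step 2 — Sum components: V_total = 29.02 - j42.7 V.
Step 3 — Convert to polar: |V_total| = 51.63 V, ∠V_total = -55.8°.

V_total = 51.63∠-55.8° V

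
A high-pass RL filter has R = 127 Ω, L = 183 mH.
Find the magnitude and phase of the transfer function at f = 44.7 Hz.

Step 1 — Angular frequency: ω = 2π·44.7 = 280.9 rad/s.
Step 2 — Transfer function: H(jω) = jωL/(R + jωL).
Step 3 — Numerator jωL = j·51.4; denominator R + jωL = 127 + j51.4.
Step 4 — H = 0.1407 + j0.3477.
Step 5 — Magnitude: |H| = 0.3751 (-8.5 dB); phase: φ = 68.0°.

|H| = 0.3751 (-8.5 dB), φ = 68.0°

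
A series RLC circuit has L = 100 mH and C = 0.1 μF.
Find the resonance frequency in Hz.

Step 1 — Resonance condition Im(Z)=0 gives ω₀ = 1/√(LC).
Step 2 — ω₀ = 1/√(0.1·1e-07) = 1e+04 rad/s.
Step 3 — f₀ = ω₀/(2π) = 1592 Hz.

f₀ = 1592 Hz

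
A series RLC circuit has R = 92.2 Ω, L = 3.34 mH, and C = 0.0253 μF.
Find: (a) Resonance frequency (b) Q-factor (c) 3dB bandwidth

Step 1 — Resonance condition Im(Z)=0 gives ω₀ = 1/√(LC).
Step 2 — ω₀ = 1/√(0.00334·2.53e-08) = 1.088e+05 rad/s.
Step 3 — f₀ = ω₀/(2π) = 1.731e+04 Hz.
Step 4 — Series Q: Q = ω₀L/R = 1.088e+05·0.00334/92.2 = 3.941.
Step 5 — 3dB bandwidth: Δω = ω₀/Q = 2.76e+04 rad/s; BW = Δω/(2π) = 4393 Hz.

(a) f₀ = 1.731e+04 Hz  (b) Q = 3.941  (c) BW = 4393 Hz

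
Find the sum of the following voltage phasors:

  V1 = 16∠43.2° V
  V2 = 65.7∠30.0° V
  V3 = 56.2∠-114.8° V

Step 1 — Convert each phasor to rectangular form:
  V1 = 16·(cos(43.2°) + j·sin(43.2°)) = 11.66 + j10.95 V
  V2 = 65.7·(cos(30.0°) + j·sin(30.0°)) = 56.9 + j32.85 V
  V3 = 56.2·(cos(-114.8°) + j·sin(-114.8°)) = -23.57 - j51.02 V
Step 2 — Sum components: V_total = 44.99 - j7.214 V.
Step 3 — Convert to polar: |V_total| = 45.56 V, ∠V_total = -9.1°.

V_total = 45.56∠-9.1° V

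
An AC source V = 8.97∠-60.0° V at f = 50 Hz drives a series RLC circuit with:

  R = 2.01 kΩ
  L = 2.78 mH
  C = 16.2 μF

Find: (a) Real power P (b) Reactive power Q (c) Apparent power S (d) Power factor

Step 1 — Angular frequency: ω = 2π·f = 2π·50 = 314.2 rad/s.
Step 2 — Component impedances:
  R: Z = R = 2010 Ω
  L: Z = jωL = j·314.2·0.00278 = 0 + j0.8734 Ω
  C: Z = 1/(jωC) = -j/(ω·C) = 0 - j196.5 Ω
Step 3 — Series combination: Z_total = R + L + C = 2010 - j195.6 Ω = 2019∠-5.6° Ω.
Step 4 — Source phasor: V = 8.97∠-60.0° V = 4.485 - j7.768 V.
Step 5 — Current: I = V / Z = 0.002583 - j0.003613 A = 0.004442∠-54.4° A.
Step 6 — Complex power: S = V·I* = 0.03965 - j0.003859 VA.
Step 7 — Real power: P = Re(S) = 0.03965 W.
Step 8 — Reactive power: Q = Im(S) = -0.003859 VAR.
Step 9 — Apparent power: |S| = 0.03984 VA.
Step 10 — Power factor: PF = P/|S| = 0.9953 (leading).

(a) P = 0.03965 W  (b) Q = -0.003859 VAR  (c) S = 0.03984 VA  (d) PF = 0.9953 (leading)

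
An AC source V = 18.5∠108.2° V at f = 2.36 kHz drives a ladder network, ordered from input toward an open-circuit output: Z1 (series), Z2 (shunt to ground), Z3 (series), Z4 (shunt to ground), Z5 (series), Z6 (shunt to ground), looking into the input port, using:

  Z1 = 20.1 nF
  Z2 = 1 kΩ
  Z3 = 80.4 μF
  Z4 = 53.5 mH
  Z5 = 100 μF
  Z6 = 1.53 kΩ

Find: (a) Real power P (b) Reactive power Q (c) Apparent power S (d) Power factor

Step 1 — Angular frequency: ω = 2π·f = 2π·2360 = 1.483e+04 rad/s.
Step 2 — Component impedances:
  Z1: Z = 1/(jωC) = -j/(ω·C) = 0 - j3355 Ω
  Z2: Z = R = 1000 Ω
  Z3: Z = 1/(jωC) = -j/(ω·C) = 0 - j0.8388 Ω
  Z4: Z = jωL = j·1.483e+04·0.0535 = 0 + j793.3 Ω
  Z5: Z = 1/(jωC) = -j/(ω·C) = 0 - j0.6744 Ω
  Z6: Z = R = 1530 Ω
Step 3 — Ladder network (open output): work backward from the far end, alternating series and parallel combinations. Z_in = 382.2 - j3064 Ω = 3088∠-82.9° Ω.
Step 4 — Source phasor: V = 18.5∠108.2° V = -5.778 + j17.57 V.
Step 5 — Current: I = V / Z = -0.00588 - j0.001152 A = 0.005992∠-168.9° A.
Step 6 — Complex power: S = V·I* = 0.01372 - j0.11 VA.
Step 7 — Real power: P = Re(S) = 0.01372 W.
Step 8 — Reactive power: Q = Im(S) = -0.11 VAR.
Step 9 — Apparent power: |S| = 0.1108 VA.
Step 10 — Power factor: PF = P/|S| = 0.1238 (leading).

(a) P = 0.01372 W  (b) Q = -0.11 VAR  (c) S = 0.1108 VA  (d) PF = 0.1238 (leading)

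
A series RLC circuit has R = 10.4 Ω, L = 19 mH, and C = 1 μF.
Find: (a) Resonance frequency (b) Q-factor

Step 1 — Resonance condition Im(Z)=0 gives ω₀ = 1/√(LC).
Step 2 — ω₀ = 1/√(0.019·1e-06) = 7255 rad/s.
Step 3 — f₀ = ω₀/(2π) = 1155 Hz.
Step 4 — Series Q: Q = ω₀L/R = 7255·0.019/10.4 = 13.25.

(a) f₀ = 1155 Hz  (b) Q = 13.25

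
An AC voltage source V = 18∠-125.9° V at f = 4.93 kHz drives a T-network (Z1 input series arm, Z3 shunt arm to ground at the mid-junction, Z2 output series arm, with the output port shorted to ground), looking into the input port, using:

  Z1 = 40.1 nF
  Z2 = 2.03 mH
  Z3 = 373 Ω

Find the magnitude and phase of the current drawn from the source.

Step 1 — Angular frequency: ω = 2π·f = 2π·4930 = 3.098e+04 rad/s.
Step 2 — Component impedances:
  Z1: Z = 1/(jωC) = -j/(ω·C) = 0 - j805.1 Ω
  Z2: Z = jωL = j·3.098e+04·0.00203 = 0 + j62.88 Ω
  Z3: Z = R = 373 Ω
Step 3 — With the output port shorted to ground, the output series arm Z2 runs from the junction to ground; the shunt arm Z3 also runs from the junction to ground. They appear in parallel: Z3 || Z2 = 10.31 + j61.14 Ω.
Step 4 — Series with input arm Z1: Z_in = Z1 + (Z3 || Z2) = 10.31 - j743.9 Ω = 744∠-89.2° Ω.
Step 5 — Source phasor: V = 18∠-125.9° V = -10.55 - j14.58 V.
Step 6 — Ohm's law: I = V / Z_total = (-10.55 - j14.58) / (10.31 - j743.9) = 0.0194 - j0.01446 A.
Step 7 — Convert to polar: |I| = 0.02419 A, ∠I = -36.7°.

I = 0.02419∠-36.7° A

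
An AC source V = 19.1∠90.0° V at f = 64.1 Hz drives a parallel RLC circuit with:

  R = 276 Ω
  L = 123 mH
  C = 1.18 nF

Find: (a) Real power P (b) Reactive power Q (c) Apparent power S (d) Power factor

Step 1 — Angular frequency: ω = 2π·f = 2π·64.1 = 402.8 rad/s.
Step 2 — Component impedances:
  R: Z = R = 276 Ω
  L: Z = jωL = j·402.8·0.123 = 0 + j49.54 Ω
  C: Z = 1/(jωC) = -j/(ω·C) = 0 - j2.104e+06 Ω
Step 3 — Parallel combination: 1/Z_total = 1/R + 1/L + 1/C; Z_total = 8.614 + j47.99 Ω = 48.76∠79.8° Ω.
Step 4 — Source phasor: V = 19.1∠90.0° V = 0 + j19.1 V.
Step 5 — Current: I = V / Z = 0.3855 + j0.0692 A = 0.3917∠10.2° A.
Step 6 — Complex power: S = V·I* = 1.322 + j7.364 VA.
Step 7 — Real power: P = Re(S) = 1.322 W.
Step 8 — Reactive power: Q = Im(S) = 7.364 VAR.
Step 9 — Apparent power: |S| = 7.482 VA.
Step 10 — Power factor: PF = P/|S| = 0.1767 (lagging).

(a) P = 1.322 W  (b) Q = 7.364 VAR  (c) S = 7.482 VA  (d) PF = 0.1767 (lagging)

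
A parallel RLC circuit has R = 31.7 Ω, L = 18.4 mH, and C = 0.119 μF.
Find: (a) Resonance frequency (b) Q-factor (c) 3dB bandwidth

Step 1 — Resonance: ω₀ = 1/√(LC) = 1/√(0.0184·1.19e-07) = 2.137e+04 rad/s.
Step 2 — f₀ = ω₀/(2π) = 3401 Hz.
Step 3 — Parallel Q: Q = R/(ω₀L) = 31.7/(2.137e+04·0.0184) = 0.08062.
Step 4 — Bandwidth: Δω = ω₀/Q = 2.651e+05 rad/s; BW = Δω/(2π) = 4.219e+04 Hz.

(a) f₀ = 3401 Hz  (b) Q = 0.08062  (c) BW = 4.219e+04 Hz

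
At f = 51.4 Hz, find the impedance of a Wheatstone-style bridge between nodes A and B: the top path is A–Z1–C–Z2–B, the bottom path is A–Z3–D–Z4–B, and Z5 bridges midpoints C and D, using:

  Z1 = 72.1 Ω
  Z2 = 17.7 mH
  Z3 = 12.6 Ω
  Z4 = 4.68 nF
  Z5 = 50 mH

Step 1 — Angular frequency: ω = 2π·f = 2π·51.4 = 323 rad/s.
Step 2 — Component impedances:
  Z1: Z = R = 72.1 Ω
  Z2: Z = jωL = j·323·0.0177 = 0 + j5.716 Ω
  Z3: Z = R = 12.6 Ω
  Z4: Z = 1/(jωC) = -j/(ω·C) = 0 - j6.616e+05 Ω
  Z5: Z = jωL = j·323·0.05 = 0 + j16.15 Ω
Step 3 — Bridge requires nodal analysis (the Z5 bridge couples midpoints C and D, so the two paths cannot be reduced to a simple series/parallel combination). Setting node B to ground and injecting 1 A at node A, the 3-node admittance system at A, C, D solves to V_A = Z_AB = 12.88 + j17.01 Ω = 21.33∠52.9° Ω.

Z = 12.88 + j17.01 Ω = 21.33∠52.9° Ω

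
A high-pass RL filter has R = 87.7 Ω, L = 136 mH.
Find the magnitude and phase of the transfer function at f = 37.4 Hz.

Step 1 — Angular frequency: ω = 2π·37.4 = 235 rad/s.
Step 2 — Transfer function: H(jω) = jωL/(R + jωL).
Step 3 — Numerator jωL = j·31.96; denominator R + jωL = 87.7 + j31.96.
Step 4 — H = 0.1172 + j0.3217.
Step 5 — Magnitude: |H| = 0.3424 (-9.3 dB); phase: φ = 70.0°.

|H| = 0.3424 (-9.3 dB), φ = 70.0°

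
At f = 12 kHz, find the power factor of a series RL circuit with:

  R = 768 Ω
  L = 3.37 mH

Step 1 — Angular frequency: ω = 2π·f = 2π·1.2e+04 = 7.54e+04 rad/s.
Step 2 — Component impedances:
  R: Z = R = 768 Ω
  L: Z = jωL = j·7.54e+04·0.00337 = 0 + j254.1 Ω
Step 3 — Series combination: Z_total = R + L = 768 + j254.1 Ω = 808.9∠18.3° Ω.
Step 4 — Power factor: PF = cos(φ) = Re(Z)/|Z| = 768/808.9 = 0.9494.
Step 5 — Type: Im(Z) = 254.1 ⇒ lagging (phase φ = 18.3°).

PF = 0.9494 (lagging, φ = 18.3°)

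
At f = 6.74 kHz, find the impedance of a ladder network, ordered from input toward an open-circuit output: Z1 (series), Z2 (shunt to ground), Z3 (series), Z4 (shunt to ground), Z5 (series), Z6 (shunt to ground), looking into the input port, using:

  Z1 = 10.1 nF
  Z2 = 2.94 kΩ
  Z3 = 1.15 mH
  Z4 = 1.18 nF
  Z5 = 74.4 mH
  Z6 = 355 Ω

Step 1 — Angular frequency: ω = 2π·f = 2π·6740 = 4.235e+04 rad/s.
Step 2 — Component impedances:
  Z1: Z = 1/(jωC) = -j/(ω·C) = 0 - j2338 Ω
  Z2: Z = R = 2940 Ω
  Z3: Z = jωL = j·4.235e+04·0.00115 = 0 + j48.7 Ω
  Z4: Z = 1/(jωC) = -j/(ω·C) = 0 - j2.001e+04 Ω
  Z5: Z = jωL = j·4.235e+04·0.0744 = 0 + j3151 Ω
  Z6: Z = R = 355 Ω
Step 3 — Ladder network (open output): work backward from the far end, alternating series and parallel combinations. Z_in = 1801 - j1087 Ω = 2104∠-31.1° Ω.

Z = 1801 - j1087 Ω = 2104∠-31.1° Ω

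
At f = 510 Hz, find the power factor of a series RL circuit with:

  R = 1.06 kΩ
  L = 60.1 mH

Step 1 — Angular frequency: ω = 2π·f = 2π·510 = 3204 rad/s.
Step 2 — Component impedances:
  R: Z = R = 1060 Ω
  L: Z = jωL = j·3204·0.0601 = 0 + j192.6 Ω
Step 3 — Series combination: Z_total = R + L = 1060 + j192.6 Ω = 1077∠10.3° Ω.
Step 4 — Power factor: PF = cos(φ) = Re(Z)/|Z| = 1060/1077.4 = 0.9839.
Step 5 — Type: Im(Z) = 192.6 ⇒ lagging (phase φ = 10.3°).

PF = 0.9839 (lagging, φ = 10.3°)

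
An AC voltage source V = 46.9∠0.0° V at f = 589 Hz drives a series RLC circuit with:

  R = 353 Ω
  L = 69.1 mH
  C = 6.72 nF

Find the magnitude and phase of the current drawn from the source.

Step 1 — Angular frequency: ω = 2π·f = 2π·589 = 3701 rad/s.
Step 2 — Component impedances:
  R: Z = R = 353 Ω
  L: Z = jωL = j·3701·0.0691 = 0 + j255.7 Ω
  C: Z = 1/(jωC) = -j/(ω·C) = 0 - j4.021e+04 Ω
Step 3 — Series combination: Z_total = R + L + C = 353 - j3.995e+04 Ω = 3.996e+04∠-89.5° Ω.
Step 4 — Source phasor: V = 46.9∠0.0° V = 46.9 V.
Step 5 — Ohm's law: I = V / Z_total = (46.9) / (353 - j3.995e+04) = 1.037e-05 + j0.001174 A.
Step 6 — Convert to polar: |I| = 0.001174 A, ∠I = 89.5°.

I = 0.001174∠89.5° A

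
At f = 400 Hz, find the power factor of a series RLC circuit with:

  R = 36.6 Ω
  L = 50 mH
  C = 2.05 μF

Step 1 — Angular frequency: ω = 2π·f = 2π·400 = 2513 rad/s.
Step 2 — Component impedances:
  R: Z = R = 36.6 Ω
  L: Z = jωL = j·2513·0.05 = 0 + j125.7 Ω
  C: Z = 1/(jωC) = -j/(ω·C) = 0 - j194.1 Ω
Step 3 — Series combination: Z_total = R + L + C = 36.6 - j68.43 Ω = 77.6∠-61.9° Ω.
Step 4 — Power factor: PF = cos(φ) = Re(Z)/|Z| = 36.6/77.6 = 0.4716.
Step 5 — Type: Im(Z) = -68.43 ⇒ leading (phase φ = -61.9°).

PF = 0.4716 (leading, φ = -61.9°)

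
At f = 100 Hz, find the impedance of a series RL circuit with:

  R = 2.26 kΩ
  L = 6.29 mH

Step 1 — Angular frequency: ω = 2π·f = 2π·100 = 628.3 rad/s.
Step 2 — Component impedances:
  R: Z = R = 2260 Ω
  L: Z = jωL = j·628.3·0.00629 = 0 + j3.952 Ω
Step 3 — Series combination: Z_total = R + L = 2260 + j3.952 Ω = 2260∠0.1° Ω.

Z = 2260 + j3.952 Ω = 2260∠0.1° Ω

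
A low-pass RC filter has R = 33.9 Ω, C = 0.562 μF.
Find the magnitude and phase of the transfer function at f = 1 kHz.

Step 1 — Angular frequency: ω = 2π·1000 = 6283 rad/s.
Step 2 — Transfer function: H(jω) = 1/(1 + jωRC).
Step 3 — Denominator: 1 + jωRC = 1 + j·6283·33.9·5.62e-07 = 1 + j0.1197.
Step 4 — H = 0.9859 - j0.118.
Step 5 — Magnitude: |H| = 0.9929 (-0.1 dB); phase: φ = -6.8°.

|H| = 0.9929 (-0.1 dB), φ = -6.8°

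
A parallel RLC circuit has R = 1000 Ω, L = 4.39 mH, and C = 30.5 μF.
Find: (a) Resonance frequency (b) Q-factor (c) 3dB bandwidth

Step 1 — Resonance: ω₀ = 1/√(LC) = 1/√(0.00439·3.05e-05) = 2733 rad/s.
Step 2 — f₀ = ω₀/(2π) = 434.9 Hz.
Step 3 — Parallel Q: Q = R/(ω₀L) = 1000/(2733·0.00439) = 83.35.
Step 4 — Bandwidth: Δω = ω₀/Q = 32.79 rad/s; BW = Δω/(2π) = 5.218 Hz.

(a) f₀ = 434.9 Hz  (b) Q = 83.35  (c) BW = 5.218 Hz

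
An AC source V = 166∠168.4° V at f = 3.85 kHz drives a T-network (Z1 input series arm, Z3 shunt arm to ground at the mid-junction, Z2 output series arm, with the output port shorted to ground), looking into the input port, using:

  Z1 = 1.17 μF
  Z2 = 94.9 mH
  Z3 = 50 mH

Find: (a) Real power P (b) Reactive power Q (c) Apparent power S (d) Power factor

Step 1 — Angular frequency: ω = 2π·f = 2π·3850 = 2.419e+04 rad/s.
Step 2 — Component impedances:
  Z1: Z = 1/(jωC) = -j/(ω·C) = 0 - j35.33 Ω
  Z2: Z = jωL = j·2.419e+04·0.0949 = 0 + j2296 Ω
  Z3: Z = jωL = j·2.419e+04·0.05 = 0 + j1210 Ω
Step 3 — With the output port shorted to ground, the output series arm Z2 runs from the junction to ground; the shunt arm Z3 also runs from the junction to ground. They appear in parallel: Z3 || Z2 = 0 + j792.2 Ω.
Step 4 — Series with input arm Z1: Z_in = Z1 + (Z3 || Z2) = 0 + j756.8 Ω = 756.8∠90.0° Ω.
Step 5 — Source phasor: V = 166∠168.4° V = -162.6 + j33.38 V.
Step 6 — Current: I = V / Z = 0.0441 + j0.2149 A = 0.2193∠78.4° A.
Step 7 — Complex power: S = V·I* = 0 + j36.41 VA.
Step 8 — Real power: P = Re(S) = 0 W.
Step 9 — Reactive power: Q = Im(S) = 36.41 VAR.
Step 10 — Apparent power: |S| = 36.41 VA.
Step 11 — Power factor: PF = P/|S| = 0 (lagging).

(a) P = 0 W  (b) Q = 36.41 VAR  (c) S = 36.41 VA  (d) PF = 0 (lagging)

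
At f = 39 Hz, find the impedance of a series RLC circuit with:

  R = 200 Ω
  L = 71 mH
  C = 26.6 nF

Step 1 — Angular frequency: ω = 2π·f = 2π·39 = 245 rad/s.
Step 2 — Component impedances:
  R: Z = R = 200 Ω
  L: Z = jωL = j·245·0.071 = 0 + j17.4 Ω
  C: Z = 1/(jωC) = -j/(ω·C) = 0 - j1.534e+05 Ω
Step 3 — Series combination: Z_total = R + L + C = 200 - j1.534e+05 Ω = 1.534e+05∠-89.9° Ω.

Z = 200 - j1.534e+05 Ω = 1.534e+05∠-89.9° Ω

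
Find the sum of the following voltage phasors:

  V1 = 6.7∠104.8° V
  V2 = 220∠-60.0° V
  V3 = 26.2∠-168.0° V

Step 1 — Convert each phasor to rectangular form:
  V1 = 6.7·(cos(104.8°) + j·sin(104.8°)) = -1.711 + j6.478 V
  V2 = 220·(cos(-60.0°) + j·sin(-60.0°)) = 110 - j190.5 V
  V3 = 26.2·(cos(-168.0°) + j·sin(-168.0°)) = -25.63 - j5.447 V
Step 2 — Sum components: V_total = 82.66 - j189.5 V.
Step 3 — Convert to polar: |V_total| = 206.7 V, ∠V_total = -66.4°.

V_total = 206.7∠-66.4° V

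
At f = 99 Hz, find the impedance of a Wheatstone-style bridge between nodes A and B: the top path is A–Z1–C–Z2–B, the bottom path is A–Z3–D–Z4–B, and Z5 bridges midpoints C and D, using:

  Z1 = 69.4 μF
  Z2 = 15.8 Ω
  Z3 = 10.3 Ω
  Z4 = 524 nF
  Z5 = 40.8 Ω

Step 1 — Angular frequency: ω = 2π·f = 2π·99 = 622 rad/s.
Step 2 — Component impedances:
  Z1: Z = 1/(jωC) = -j/(ω·C) = 0 - j23.16 Ω
  Z2: Z = R = 15.8 Ω
  Z3: Z = R = 10.3 Ω
  Z4: Z = 1/(jωC) = -j/(ω·C) = 0 - j3068 Ω
  Z5: Z = R = 40.8 Ω
Step 3 — Bridge requires nodal analysis (the Z5 bridge couples midpoints C and D, so the two paths cannot be reduced to a simple series/parallel combination). Setting node B to ground and injecting 1 A at node A, the 3-node admittance system at A, C, D solves to V_A = Z_AB = 24.28 - j19.31 Ω = 31.02∠-38.5° Ω.

Z = 24.28 - j19.31 Ω = 31.02∠-38.5° Ω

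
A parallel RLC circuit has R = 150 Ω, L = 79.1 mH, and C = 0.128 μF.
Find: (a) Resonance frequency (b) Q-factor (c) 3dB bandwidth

Step 1 — Resonance: ω₀ = 1/√(LC) = 1/√(0.0791·1.28e-07) = 9938 rad/s.
Step 2 — f₀ = ω₀/(2π) = 1582 Hz.
Step 3 — Parallel Q: Q = R/(ω₀L) = 150/(9938·0.0791) = 0.1908.
Step 4 — Bandwidth: Δω = ω₀/Q = 5.208e+04 rad/s; BW = Δω/(2π) = 8289 Hz.

(a) f₀ = 1582 Hz  (b) Q = 0.1908  (c) BW = 8289 Hz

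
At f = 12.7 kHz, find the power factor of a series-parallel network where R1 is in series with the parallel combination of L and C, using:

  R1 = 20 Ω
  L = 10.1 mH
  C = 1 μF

Step 1 — Angular frequency: ω = 2π·f = 2π·1.27e+04 = 7.98e+04 rad/s.
Step 2 — Component impedances:
  R1: Z = R = 20 Ω
  L: Z = jωL = j·7.98e+04·0.0101 = 0 + j805.9 Ω
  C: Z = 1/(jωC) = -j/(ω·C) = 0 - j12.53 Ω
Step 3 — Parallel branch: L || C = 1/(1/L + 1/C) = 0 - j12.73 Ω.
Step 4 — Series with R1: Z_total = R1 + (L || C) = 20 - j12.73 Ω = 23.71∠-32.5° Ω.
Step 5 — Power factor: PF = cos(φ) = Re(Z)/|Z| = 20/23.708 = 0.8436.
Step 6 — Type: Im(Z) = -12.73 ⇒ leading (phase φ = -32.5°).

PF = 0.8436 (leading, φ = -32.5°)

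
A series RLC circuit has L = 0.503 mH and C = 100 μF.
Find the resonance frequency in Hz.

Step 1 — Resonance condition Im(Z)=0 gives ω₀ = 1/√(LC).
Step 2 — ω₀ = 1/√(0.000503·0.0001) = 4459 rad/s.
Step 3 — f₀ = ω₀/(2π) = 709.6 Hz.

f₀ = 709.6 Hz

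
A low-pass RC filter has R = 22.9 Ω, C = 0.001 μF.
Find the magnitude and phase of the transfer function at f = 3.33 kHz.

Step 1 — Angular frequency: ω = 2π·3330 = 2.092e+04 rad/s.
Step 2 — Transfer function: H(jω) = 1/(1 + jωRC).
Step 3 — Denominator: 1 + jωRC = 1 + j·2.092e+04·22.9·1e-09 = 1 + j0.0004791.
Step 4 — H = 1 - j0.0004791.
Step 5 — Magnitude: |H| = 1 (-0.0 dB); phase: φ = -0.0°.

|H| = 1 (-0.0 dB), φ = -0.0°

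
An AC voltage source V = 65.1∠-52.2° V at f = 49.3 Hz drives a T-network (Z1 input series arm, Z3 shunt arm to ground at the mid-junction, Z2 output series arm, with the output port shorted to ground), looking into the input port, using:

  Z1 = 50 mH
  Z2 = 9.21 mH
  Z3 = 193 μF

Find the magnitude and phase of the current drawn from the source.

Step 1 — Angular frequency: ω = 2π·f = 2π·49.3 = 309.8 rad/s.
Step 2 — Component impedances:
  Z1: Z = jωL = j·309.8·0.05 = 0 + j15.49 Ω
  Z2: Z = jωL = j·309.8·0.00921 = 0 + j2.853 Ω
  Z3: Z = 1/(jωC) = -j/(ω·C) = 0 - j16.73 Ω
Step 3 — With the output port shorted to ground, the output series arm Z2 runs from the junction to ground; the shunt arm Z3 also runs from the junction to ground. They appear in parallel: Z3 || Z2 = 0 + j3.44 Ω.
Step 4 — Series with input arm Z1: Z_in = Z1 + (Z3 || Z2) = 0 + j18.93 Ω = 18.93∠90.0° Ω.
Step 5 — Source phasor: V = 65.1∠-52.2° V = 39.9 - j51.44 V.
Step 6 — Ohm's law: I = V / Z_total = (39.9 - j51.44) / (0 + j18.93) = -2.718 - j2.108 A.
Step 7 — Convert to polar: |I| = 3.439 A, ∠I = -142.2°.

I = 3.439∠-142.2° A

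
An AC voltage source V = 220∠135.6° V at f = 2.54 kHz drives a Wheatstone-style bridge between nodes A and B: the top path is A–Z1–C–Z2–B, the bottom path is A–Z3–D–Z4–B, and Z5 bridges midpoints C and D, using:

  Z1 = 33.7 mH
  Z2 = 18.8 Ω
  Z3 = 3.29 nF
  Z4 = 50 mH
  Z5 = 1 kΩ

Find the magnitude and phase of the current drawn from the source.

Step 1 — Angular frequency: ω = 2π·f = 2π·2540 = 1.596e+04 rad/s.
Step 2 — Component impedances:
  Z1: Z = jωL = j·1.596e+04·0.0337 = 0 + j537.8 Ω
  Z2: Z = R = 18.8 Ω
  Z3: Z = 1/(jωC) = -j/(ω·C) = 0 - j1.905e+04 Ω
  Z4: Z = jωL = j·1.596e+04·0.05 = 0 + j798 Ω
  Z5: Z = R = 1000 Ω
Step 3 — Bridge requires nodal analysis (the Z5 bridge couples midpoints C and D, so the two paths cannot be reduced to a simple series/parallel combination). Setting node B to ground and injecting 1 A at node A, the 3-node admittance system at A, C, D solves to V_A = Z_AB = 19.59 + j553.5 Ω = 553.8∠88.0° Ω.
Step 4 — Source phasor: V = 220∠135.6° V = -157.2 + j153.9 V.
Step 5 — Ohm's law: I = V / Z_total = (-157.2 + j153.9) / (19.59 + j553.5) = 0.2677 + j0.2935 A.
Step 6 — Convert to polar: |I| = 0.3972 A, ∠I = 47.6°.

I = 0.3972∠47.6° A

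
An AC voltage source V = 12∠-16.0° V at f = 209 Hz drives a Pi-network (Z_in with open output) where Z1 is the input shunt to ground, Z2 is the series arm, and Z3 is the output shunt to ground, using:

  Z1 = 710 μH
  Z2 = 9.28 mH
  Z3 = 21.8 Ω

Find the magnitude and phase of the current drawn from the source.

Step 1 — Angular frequency: ω = 2π·f = 2π·209 = 1313 rad/s.
Step 2 — Component impedances:
  Z1: Z = jωL = j·1313·0.00071 = 0 + j0.9324 Ω
  Z2: Z = jωL = j·1313·0.00928 = 0 + j12.19 Ω
  Z3: Z = R = 21.8 Ω
Step 3 — With open output, the series arm Z2 and the output shunt Z3 appear in series to ground: Z2 + Z3 = 21.8 + j12.19 Ω.
Step 4 — Parallel with input shunt Z1: Z_in = Z1 || (Z2 + Z3) = 0.02927 + j0.9147 Ω = 0.9152∠88.2° Ω.
Step 5 — Source phasor: V = 12∠-16.0° V = 11.54 - j3.308 V.
Step 6 — Ohm's law: I = V / Z_total = (11.54 - j3.308) / (0.02927 + j0.9147) = -3.209 - j12.71 A.
Step 7 — Convert to polar: |I| = 13.11 A, ∠I = -104.2°.

I = 13.11∠-104.2° A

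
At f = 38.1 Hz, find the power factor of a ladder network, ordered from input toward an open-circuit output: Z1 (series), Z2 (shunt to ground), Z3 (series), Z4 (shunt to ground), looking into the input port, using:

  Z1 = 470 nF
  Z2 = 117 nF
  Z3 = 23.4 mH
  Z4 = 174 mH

Step 1 — Angular frequency: ω = 2π·f = 2π·38.1 = 239.4 rad/s.
Step 2 — Component impedances:
  Z1: Z = 1/(jωC) = -j/(ω·C) = 0 - j8888 Ω
  Z2: Z = 1/(jωC) = -j/(ω·C) = 0 - j3.57e+04 Ω
  Z3: Z = jωL = j·239.4·0.0234 = 0 + j5.602 Ω
  Z4: Z = jωL = j·239.4·0.174 = 0 + j41.65 Ω
Step 3 — Ladder network (open output): work backward from the far end, alternating series and parallel combinations. Z_in = 0 - j8841 Ω = 8841∠-90.0° Ω.
Step 4 — Power factor: PF = cos(φ) = Re(Z)/|Z| = 0/8841 = 0.
Step 5 — Type: Im(Z) = -8841 ⇒ leading (phase φ = -90.0°).

PF = 0 (leading, φ = -90.0°)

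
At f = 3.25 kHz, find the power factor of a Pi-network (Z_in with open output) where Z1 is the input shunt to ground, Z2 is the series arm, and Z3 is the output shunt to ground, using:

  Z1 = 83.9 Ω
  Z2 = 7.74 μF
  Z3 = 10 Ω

Step 1 — Angular frequency: ω = 2π·f = 2π·3250 = 2.042e+04 rad/s.
Step 2 — Component impedances:
  Z1: Z = R = 83.9 Ω
  Z2: Z = 1/(jωC) = -j/(ω·C) = 0 - j6.327 Ω
  Z3: Z = R = 10 Ω
Step 3 — With open output, the series arm Z2 and the output shunt Z3 appear in series to ground: Z2 + Z3 = 10 - j6.327 Ω.
Step 4 — Parallel with input shunt Z1: Z_in = Z1 || (Z2 + Z3) = 9.274 - j5.028 Ω = 10.55∠-28.5° Ω.
Step 5 — Power factor: PF = cos(φ) = Re(Z)/|Z| = 9.274/10.55 = 0.8791.
Step 6 — Type: Im(Z) = -5.028 ⇒ leading (phase φ = -28.5°).

PF = 0.8791 (leading, φ = -28.5°)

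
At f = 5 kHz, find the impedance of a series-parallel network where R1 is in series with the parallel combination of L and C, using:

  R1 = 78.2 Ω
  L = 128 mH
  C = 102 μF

Step 1 — Angular frequency: ω = 2π·f = 2π·5000 = 3.142e+04 rad/s.
Step 2 — Component impedances:
  R1: Z = R = 78.2 Ω
  L: Z = jωL = j·3.142e+04·0.128 = 0 + j4021 Ω
  C: Z = 1/(jωC) = -j/(ω·C) = 0 - j0.3121 Ω
Step 3 — Parallel branch: L || C = 1/(1/L + 1/C) = 0 - j0.3121 Ω.
Step 4 — Series with R1: Z_total = R1 + (L || C) = 78.2 - j0.3121 Ω = 78.2∠-0.2° Ω.

Z = 78.2 - j0.3121 Ω = 78.2∠-0.2° Ω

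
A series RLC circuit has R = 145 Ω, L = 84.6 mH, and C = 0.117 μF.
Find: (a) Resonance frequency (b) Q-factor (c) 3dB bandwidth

Step 1 — Resonance: ω₀ = 1/√(LC) = 1/√(0.0846·1.17e-07) = 1.005e+04 rad/s.
Step 2 — f₀ = ω₀/(2π) = 1600 Hz.
Step 3 — Series Q: Q = ω₀L/R = 1.005e+04·0.0846/145 = 5.864.
Step 4 — Bandwidth: Δω = ω₀/Q = 1714 rad/s; BW = Δω/(2π) = 272.8 Hz.

(a) f₀ = 1600 Hz  (b) Q = 5.864  (c) BW = 272.8 Hz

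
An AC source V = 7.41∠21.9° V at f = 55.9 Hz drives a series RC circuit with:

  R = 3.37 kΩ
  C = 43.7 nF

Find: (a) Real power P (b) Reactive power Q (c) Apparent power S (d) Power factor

Step 1 — Angular frequency: ω = 2π·f = 2π·55.9 = 351.2 rad/s.
Step 2 — Component impedances:
  R: Z = R = 3370 Ω
  C: Z = 1/(jωC) = -j/(ω·C) = 0 - j6.515e+04 Ω
Step 3 — Series combination: Z_total = R + C = 3370 - j6.515e+04 Ω = 6.524e+04∠-87.0° Ω.
Step 4 — Source phasor: V = 7.41∠21.9° V = 6.875 + j2.764 V.
Step 5 — Current: I = V / Z = -3.686e-05 + j0.0001074 A = 0.0001136∠108.9° A.
Step 6 — Complex power: S = V·I* = 4.348e-05 - j0.0008405 VA.
Step 7 — Real power: P = Re(S) = 4.348e-05 W.
Step 8 — Reactive power: Q = Im(S) = -0.0008405 VAR.
Step 9 — Apparent power: |S| = 0.0008416 VA.
Step 10 — Power factor: PF = P/|S| = 0.05166 (leading).

(a) P = 4.348e-05 W  (b) Q = -0.0008405 VAR  (c) S = 0.0008416 VA  (d) PF = 0.05166 (leading)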